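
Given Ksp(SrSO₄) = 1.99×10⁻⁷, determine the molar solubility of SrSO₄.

SrSO₄(s) ⇌ Sr²⁺(aq) + SO₄²⁻(aq)
Let s be the molar solubility. Then [Sr²⁺] = s and [SO₄²⁻] = s.
Ksp = [Sr²⁺][SO₄²⁻] = s · s = s^2
s^2 = 1.99×10⁻⁷
s = 4.46×10⁻⁴ mol L⁻¹

4.46×10⁻⁴ M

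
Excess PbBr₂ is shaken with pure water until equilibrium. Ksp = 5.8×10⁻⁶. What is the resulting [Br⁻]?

2.3×10⁻² M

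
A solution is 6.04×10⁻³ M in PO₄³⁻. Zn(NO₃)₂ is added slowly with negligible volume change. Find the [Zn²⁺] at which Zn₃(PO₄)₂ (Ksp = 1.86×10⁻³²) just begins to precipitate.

A salt starts to precipitate once the ion product Q reaches its Ksp.
Zn₃(PO₄)₂(s) ⇌ 3 Zn²⁺(aq) + 2 PO₄³⁻(aq)
Ksp = [Zn²⁺]^3[PO₄³⁻]^2 = [Zn²⁺]^3(6.04×10⁻³)^2
[Zn²⁺]^3 = 1.86×10⁻³² / (6.04×10⁻³)^2 = 5.10×10⁻²⁸
[Zn²⁺] = 7.99×10⁻¹⁰ M

7.99×10⁻¹⁰ M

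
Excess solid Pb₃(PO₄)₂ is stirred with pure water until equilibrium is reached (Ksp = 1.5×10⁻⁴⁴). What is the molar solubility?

6.7×10⁻¹⁰ M

Pb₃(PO₄)₂(s) ⇌ 3 Pb²⁺(aq) + 2 PO₄³⁻(aq)
Call the molar solubility s, so that [Pb²⁺] = 3s and [PO₄³⁻] = 2s.
Ksp = [Pb²⁺]^3[PO₄³⁻]^2 = (3s)^3 · (2s)^2 = 108s^5
108s^5 = 1.5×10⁻⁴⁴  ⇒  s^5 = 1.4×10⁻⁴⁶
Taking the 5th root, s = 6.7×10⁻¹⁰ mol/L.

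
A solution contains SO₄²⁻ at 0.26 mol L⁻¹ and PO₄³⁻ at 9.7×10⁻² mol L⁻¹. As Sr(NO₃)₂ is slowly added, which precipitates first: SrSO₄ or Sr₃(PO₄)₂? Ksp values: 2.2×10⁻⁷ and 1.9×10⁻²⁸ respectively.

Each salt precipitates once Q = Ksp for that salt.
For SrSO₄: [Sr²⁺] = (Ksp/[SO₄²⁻]) = 8.5×10⁻⁷ mol L⁻¹
For Sr₃(PO₄)₂: [Sr²⁺] = (Ksp/[PO₄³⁻]^2)^(1/3) = 2.7×10⁻⁹ mol L⁻¹
The smaller threshold [Sr²⁺] is reached first, so Sr₃(PO₄)₂ precipitates first.

Sr₃(PO₄)₂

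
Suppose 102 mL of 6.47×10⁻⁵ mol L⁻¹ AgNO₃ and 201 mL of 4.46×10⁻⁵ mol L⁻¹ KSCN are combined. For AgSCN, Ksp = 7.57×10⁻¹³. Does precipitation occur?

The combined volume is 303 mL.
[Ag⁺] = (6.47×10⁻⁵)(102)/303 = 2.18×10⁻⁵ mol L⁻¹
[SCN⁻] = (4.46×10⁻⁵)(201)/303 = 2.96×10⁻⁵ mol L⁻¹
Q = [Ag⁺][SCN⁻] = 6.44×10⁻¹⁰
Since Q (6.44×10⁻¹⁰) exceeds Ksp (7.57×10⁻¹³), AgSCN will precipitate.

Yes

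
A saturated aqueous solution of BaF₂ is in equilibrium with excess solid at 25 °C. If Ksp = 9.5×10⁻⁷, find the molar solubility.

BaF₂(s) ⇌ Ba²⁺(aq) + 2 F⁻(aq)
With molar solubility s: [Ba²⁺] = s, [F⁻] = 2s.
Ksp = [Ba²⁺][F⁻]^2 = s · (2s)^2 = 4s^3
4s^3 = 9.5×10⁻⁷  ⇒  s^3 = 2.4×10⁻⁷
s = 6.2×10⁻³ mol/L

6.2×10⁻³ M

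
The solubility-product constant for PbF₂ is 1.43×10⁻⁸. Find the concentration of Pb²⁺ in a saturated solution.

PbF₂(s) ⇌ Pb²⁺(aq) + 2 F⁻(aq)
For each mole of PbF₂ that dissolves per liter, [Pb²⁺] = s and [F⁻] = 2s; let s denote this solubility.
Ksp = [Pb²⁺][F⁻]^2 = s · (2s)^2 = 4s^3 = 1.43×10⁻⁸
s = 1.53×10⁻³ mol L⁻¹
[Pb²⁺] = s = 1.53×10⁻³ mol L⁻¹

1.53×10⁻³ M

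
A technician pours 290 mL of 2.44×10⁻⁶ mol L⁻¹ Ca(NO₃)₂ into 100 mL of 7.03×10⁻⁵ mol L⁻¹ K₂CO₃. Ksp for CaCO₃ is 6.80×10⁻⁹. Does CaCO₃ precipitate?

No

After mixing, V = 290 mL + 100 mL = 390 mL.
[Ca²⁺] = (2.44×10⁻⁶)(290)/390 = 1.81×10⁻⁶ mol L⁻¹
[CO₃²⁻] = (7.03×10⁻⁵)(100)/390 = 1.80×10⁻⁵ mol L⁻¹
Q = [Ca²⁺][CO₃²⁻] = 3.27×10⁻¹¹
Q = 3.27×10⁻¹¹ < Ksp = 6.80×10⁻⁹, so the solution is unsaturated and no precipitate forms.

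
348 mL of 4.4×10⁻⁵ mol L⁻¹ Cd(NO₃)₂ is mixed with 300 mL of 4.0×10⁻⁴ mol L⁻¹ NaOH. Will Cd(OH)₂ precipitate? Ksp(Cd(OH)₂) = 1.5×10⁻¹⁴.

Total volume after mixing = 348 + 300 = 648 mL.
[Cd²⁺] = (4.4×10⁻⁵)(348)/648 = 2.4×10⁻⁵ mol L⁻¹
[OH⁻] = (4.0×10⁻⁴)(300)/648 = 1.9×10⁻⁴ mol L⁻¹
Q = [Cd²⁺][OH⁻]^2 = 8.1×10⁻¹³
Since Q (8.1×10⁻¹³) exceeds Ksp (1.5×10⁻¹⁴), Cd(OH)₂ will precipitate.

Yes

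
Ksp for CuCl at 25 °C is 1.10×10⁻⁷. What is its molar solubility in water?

3.32×10⁻⁴ M

CuCl(s) ⇌ Cu⁺(aq) + Cl⁻(aq)
If s mol/L of CuCl dissolves, [Cu⁺] = s and [Cl⁻] = s.
Ksp = [Cu⁺][Cl⁻] = s · s = s^2
s^2 = 1.10×10⁻⁷
Taking the 2nd root, s = 3.32×10⁻⁴ mol L⁻¹.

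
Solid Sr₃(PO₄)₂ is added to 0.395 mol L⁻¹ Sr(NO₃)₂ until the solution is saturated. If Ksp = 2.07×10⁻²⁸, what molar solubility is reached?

2.90×10⁻¹⁴ M

Sr₃(PO₄)₂(s) ⇌ 3 Sr²⁺(aq) + 2 PO₄³⁻(aq)
The solution already contains Sr²⁺ at 0.395 mol L⁻¹. Let s be the molar solubility of Sr₃(PO₄)₂.
[Sr²⁺] ≈ 0.395 mol L⁻¹ (common ion dominates); [PO₄³⁻] = 2s.
Ksp = [Sr²⁺]^3[PO₄³⁻]^2 = (0.395)^3(2s)^2
(2s)^2 = 2.07×10⁻²⁸ / (0.395)^3 = 3.36×10⁻²⁷
s = 2.90×10⁻¹⁴ mol L⁻¹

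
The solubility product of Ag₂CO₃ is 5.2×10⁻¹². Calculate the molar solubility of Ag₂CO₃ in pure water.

Ag₂CO₃(s) ⇌ 2 Ag⁺(aq) + CO₃²⁻(aq)
Let s be the molar solubility. Then [Ag⁺] = 2s and [CO₃²⁻] = s.
Ksp = [Ag⁺]^2[CO₃²⁻] = (2s)^2 · s = 4s^3
4s^3 = 5.2×10⁻¹²  ⇒  s^3 = 1.3×10⁻¹²
s = 1.1×10⁻⁴ M

1.1×10⁻⁴ M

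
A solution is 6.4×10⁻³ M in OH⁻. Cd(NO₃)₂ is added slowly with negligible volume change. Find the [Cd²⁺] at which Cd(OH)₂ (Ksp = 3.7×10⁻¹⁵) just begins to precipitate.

9.0×10⁻¹¹ M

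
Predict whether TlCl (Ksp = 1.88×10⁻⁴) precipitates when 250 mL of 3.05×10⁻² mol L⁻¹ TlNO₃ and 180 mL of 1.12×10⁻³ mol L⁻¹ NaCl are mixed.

No

Total volume after mixing = 250 + 180 = 430 mL.
[Tl⁺] = (3.05×10⁻²)(250)/430 = 1.77×10⁻² mol L⁻¹
[Cl⁻] = (1.12×10⁻³)(180)/430 = 4.69×10⁻⁴ mol L⁻¹
Q = [Tl⁺][Cl⁻] = 8.31×10⁻⁶
Q = 8.31×10⁻⁶ < Ksp = 1.88×10⁻⁴, so the solution is unsaturated and no precipitate forms.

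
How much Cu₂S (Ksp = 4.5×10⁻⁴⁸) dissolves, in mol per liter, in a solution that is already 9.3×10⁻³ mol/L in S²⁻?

Cu₂S(s) ⇌ 2 Cu⁺(aq) + S²⁻(aq)
S²⁻ is already present at 9.3×10⁻³ mol/L. If s mol/L of Cu₂S dissolves, [Cu⁺] = 2s while [S²⁻] ≈ 9.3×10⁻³ mol/L.
Ksp = [Cu⁺]^2[S²⁻] = (2s)^2(9.3×10⁻³)
(2s)^2 = 4.5×10⁻⁴⁸ / (9.3×10⁻³) = 4.8×10⁻⁴⁶
s = 1.1×10⁻²³ mol/L

1.1×10⁻²³ M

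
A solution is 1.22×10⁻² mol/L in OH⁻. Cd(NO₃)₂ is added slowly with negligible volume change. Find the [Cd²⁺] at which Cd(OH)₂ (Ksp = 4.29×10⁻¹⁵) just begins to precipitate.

2.88×10⁻¹¹ M

Precipitation begins when Q = Ksp.
Cd(OH)₂(s) ⇌ Cd²⁺(aq) + 2 OH⁻(aq)
Ksp = [Cd²⁺][OH⁻]^2 = [Cd²⁺](1.22×10⁻²)^2
[Cd²⁺] = 4.29×10⁻¹⁵ / (1.22×10⁻²)^2 = 2.88×10⁻¹¹
[Cd²⁺] = 2.88×10⁻¹¹ mol/L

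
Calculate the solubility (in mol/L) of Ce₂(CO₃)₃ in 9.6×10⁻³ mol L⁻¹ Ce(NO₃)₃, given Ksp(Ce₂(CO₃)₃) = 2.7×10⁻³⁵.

2.2×10⁻¹¹ M

Ce₂(CO₃)₃(s) ⇌ 2 Ce³⁺(aq) + 3 CO₃²⁻(aq)
Let s be the solubility of Ce₂(CO₃)₃ here. The common ion gives [Ce³⁺] ≈ 9.6×10⁻³ mol L⁻¹, and [CO₃²⁻] = 3s.
Ksp = [Ce³⁺]^2[CO₃²⁻]^3 = (9.6×10⁻³)^2(3s)^3
(3s)^3 = 2.7×10⁻³⁵ / (9.6×10⁻³)^2 = 2.9×10⁻³¹
s = 2.2×10⁻¹¹ mol L⁻¹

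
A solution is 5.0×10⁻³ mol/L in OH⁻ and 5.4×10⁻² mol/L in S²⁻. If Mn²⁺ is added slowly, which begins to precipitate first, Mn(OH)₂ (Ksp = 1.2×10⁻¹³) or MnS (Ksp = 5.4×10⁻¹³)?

The threshold for precipitation is Q = Ksp.
For Mn(OH)₂: [Mn²⁺] = (Ksp/[OH⁻]^2) = 4.8×10⁻⁹ mol/L
For MnS: [Mn²⁺] = (Ksp/[S²⁻]) = 1.0×10⁻¹¹ mol/L
The smaller threshold [Mn²⁺] is reached first, so MnS precipitates first.

MnS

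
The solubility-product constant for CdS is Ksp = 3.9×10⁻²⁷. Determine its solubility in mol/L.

6.2×10⁻¹⁴ M

CdS(s) ⇌ Cd²⁺(aq) + S²⁻(aq)
For each mole of CdS that dissolves per liter, [Cd²⁺] = s and [S²⁻] = s; let s denote this solubility.
Ksp = [Cd²⁺][S²⁻] = s · s = s^2
s^2 = 3.9×10⁻²⁷
Taking the 2nd root, s = 6.2×10⁻¹⁴ M.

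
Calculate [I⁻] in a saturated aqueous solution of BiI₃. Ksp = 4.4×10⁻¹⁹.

3.4×10⁻⁵ M

BiI₃(s) ⇌ Bi³⁺(aq) + 3 I⁻(aq)
Call the molar solubility s, so that [Bi³⁺] = s and [I⁻] = 3s.
Ksp = [Bi³⁺][I⁻]^3 = s · (3s)^3 = 27s^4 = 4.4×10⁻¹⁹
s = 1.1×10⁻⁵ M
[I⁻] = 3s = 3.4×10⁻⁵ M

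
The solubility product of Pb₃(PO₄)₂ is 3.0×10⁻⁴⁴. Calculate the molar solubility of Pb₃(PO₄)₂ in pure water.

7.7×10⁻¹⁰ M

Pb₃(PO₄)₂(s) ⇌ 3 Pb²⁺(aq) + 2 PO₄³⁻(aq)
With molar solubility s: [Pb²⁺] = 3s, [PO₄³⁻] = 2s.
Ksp = [Pb²⁺]^3[PO₄³⁻]^2 = (3s)^3 · (2s)^2 = 108s^5
108s^5 = 3.0×10⁻⁴⁴  ⇒  s^5 = 2.8×10⁻⁴⁶
s = (2.8×10⁻⁴⁶)^(1/5) = 7.7×10⁻¹⁰ mol L⁻¹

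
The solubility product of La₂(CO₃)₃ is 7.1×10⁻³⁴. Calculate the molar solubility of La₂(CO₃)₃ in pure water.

La₂(CO₃)₃(s) ⇌ 2 La³⁺(aq) + 3 CO₃²⁻(aq)
Call the molar solubility s, so that [La³⁺] = 2s and [CO₃²⁻] = 3s.
Ksp = [La³⁺]^2[CO₃²⁻]^3 = (2s)^2 · (3s)^3 = 108s^5
108s^5 = 7.1×10⁻³⁴  ⇒  s^5 = 6.6×10⁻³⁶
s = 9.2×10⁻⁸ mol/L

9.2×10⁻⁸ M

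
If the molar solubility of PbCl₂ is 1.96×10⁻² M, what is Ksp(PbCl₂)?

Ksp = 3.01×10⁻⁵

PbCl₂(s) ⇌ Pb²⁺(aq) + 2 Cl⁻(aq)
If s mol/L of PbCl₂ dissolves, [Pb²⁺] = s and [Cl⁻] = 2s.
Ksp = [Pb²⁺][Cl⁻]^2 = s · (2s)^2 = 4s^3
Ksp = 4 × (1.96×10⁻²)^3 = 3.01×10⁻⁵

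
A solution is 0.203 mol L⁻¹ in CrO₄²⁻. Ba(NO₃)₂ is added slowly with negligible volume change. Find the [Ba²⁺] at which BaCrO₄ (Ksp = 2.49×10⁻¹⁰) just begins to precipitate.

A salt starts to precipitate once the ion product Q reaches its Ksp.
BaCrO₄(s) ⇌ Ba²⁺(aq) + CrO₄²⁻(aq)
Ksp = [Ba²⁺][CrO₄²⁻] = [Ba²⁺](0.203)
[Ba²⁺] = 2.49×10⁻¹⁰ / (0.203) = 1.23×10⁻⁹
[Ba²⁺] = 1.23×10⁻⁹ mol L⁻¹

1.23×10⁻⁹ M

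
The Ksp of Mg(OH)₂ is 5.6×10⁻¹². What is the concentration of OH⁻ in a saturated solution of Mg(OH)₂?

2.2×10⁻⁴ M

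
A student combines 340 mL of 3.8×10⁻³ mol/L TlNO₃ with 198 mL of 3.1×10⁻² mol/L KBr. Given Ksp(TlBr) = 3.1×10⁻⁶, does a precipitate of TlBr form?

After mixing, V = 340 mL + 198 mL = 538 mL.
[Tl⁺] = (3.8×10⁻³)(340)/538 = 2.4×10⁻³ mol/L
[Br⁻] = (3.1×10⁻²)(198)/538 = 1.1×10⁻² mol/L
Q = [Tl⁺][Br⁻] = 2.7×10⁻⁵
Since Q (2.7×10⁻⁵) exceeds Ksp (3.1×10⁻⁶), TlBr will precipitate.

Yes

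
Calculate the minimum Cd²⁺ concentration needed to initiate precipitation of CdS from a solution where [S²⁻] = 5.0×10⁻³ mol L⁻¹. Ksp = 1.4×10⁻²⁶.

Precipitation begins when Q = Ksp.
CdS(s) ⇌ Cd²⁺(aq) + S²⁻(aq)
Ksp = [Cd²⁺][S²⁻] = [Cd²⁺](5.0×10⁻³)
[Cd²⁺] = 1.4×10⁻²⁶ / (5.0×10⁻³) = 2.8×10⁻²⁴
[Cd²⁺] = 2.8×10⁻²⁴ mol L⁻¹

2.8×10⁻²⁴ M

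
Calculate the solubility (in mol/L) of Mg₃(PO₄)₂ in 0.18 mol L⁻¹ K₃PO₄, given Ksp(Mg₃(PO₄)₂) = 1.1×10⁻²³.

2.3×10⁻⁸ M

Mg₃(PO₄)₂(s) ⇌ 3 Mg²⁺(aq) + 2 PO₄³⁻(aq)
With PO₄³⁻ already at 0.18 mol L⁻¹ and s small, take [PO₄³⁻] ≈ 0.18 mol L⁻¹ and [Mg²⁺] = 3s.
Ksp = [Mg²⁺]^3[PO₄³⁻]^2 = (3s)^3(0.18)^2
(3s)^3 = 1.1×10⁻²³ / (0.18)^2 = 3.4×10⁻²²
s = 2.3×10⁻⁸ mol L⁻¹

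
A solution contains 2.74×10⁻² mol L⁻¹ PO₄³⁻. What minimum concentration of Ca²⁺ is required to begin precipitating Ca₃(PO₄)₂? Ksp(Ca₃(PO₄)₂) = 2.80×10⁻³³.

1.55×10⁻¹⁰ M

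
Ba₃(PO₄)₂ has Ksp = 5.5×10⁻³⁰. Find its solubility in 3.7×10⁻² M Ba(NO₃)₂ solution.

1.6×10⁻¹³ M

Ba₃(PO₄)₂(s) ⇌ 3 Ba²⁺(aq) + 2 PO₄³⁻(aq)
Let s be the solubility of Ba₃(PO₄)₂ here. The common ion gives [Ba²⁺] ≈ 3.7×10⁻² M, and [PO₄³⁻] = 2s.
Ksp = [Ba²⁺]^3[PO₄³⁻]^2 = (3.7×10⁻²)^3(2s)^2
(2s)^2 = 5.5×10⁻³⁰ / (3.7×10⁻²)^3 = 1.1×10⁻²⁵
s = 1.6×10⁻¹³ M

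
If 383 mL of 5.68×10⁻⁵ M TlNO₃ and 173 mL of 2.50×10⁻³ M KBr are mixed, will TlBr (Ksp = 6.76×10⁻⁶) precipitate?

No

Total volume after mixing = 383 + 173 = 556 mL.
[Tl⁺] = (5.68×10⁻⁵)(383)/556 = 3.91×10⁻⁵ M
[Br⁻] = (2.50×10⁻³)(173)/556 = 7.78×10⁻⁴ M
Q = [Tl⁺][Br⁻] = 3.04×10⁻⁸
Since Q (3.04×10⁻⁸) is less than Ksp (6.76×10⁻⁶), no TlBr precipitates.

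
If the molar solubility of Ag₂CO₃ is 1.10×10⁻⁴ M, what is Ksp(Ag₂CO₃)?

Ksp = 5.32×10⁻¹²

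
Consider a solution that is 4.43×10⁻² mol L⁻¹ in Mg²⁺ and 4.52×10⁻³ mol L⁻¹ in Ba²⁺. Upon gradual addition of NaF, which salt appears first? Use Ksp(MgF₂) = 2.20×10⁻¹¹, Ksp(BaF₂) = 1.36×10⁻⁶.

MgF₂

Precipitation begins when Q = Ksp.
For MgF₂: [F⁻] = (Ksp/[Mg²⁺])^(1/2) = 2.23×10⁻⁵ mol L⁻¹
For BaF₂: [F⁻] = (Ksp/[Ba²⁺])^(1/2) = 1.73×10⁻² mol L⁻¹
The smaller threshold [F⁻] is reached first, so MgF₂ precipitates first.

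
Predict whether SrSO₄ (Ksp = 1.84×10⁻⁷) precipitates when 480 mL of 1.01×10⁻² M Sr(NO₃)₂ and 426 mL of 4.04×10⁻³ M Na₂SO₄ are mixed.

Yes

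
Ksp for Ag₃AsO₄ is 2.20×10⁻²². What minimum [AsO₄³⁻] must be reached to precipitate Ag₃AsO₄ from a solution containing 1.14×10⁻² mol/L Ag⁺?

The threshold for precipitation is Q = Ksp.
Ag₃AsO₄(s) ⇌ 3 Ag⁺(aq) + AsO₄³⁻(aq)
Ksp = [Ag⁺]^3[AsO₄³⁻] = [AsO₄³⁻](1.14×10⁻²)^3
[AsO₄³⁻] = 2.20×10⁻²² / (1.14×10⁻²)^3 = 1.48×10⁻¹⁶
[AsO₄³⁻] = 1.48×10⁻¹⁶ mol/L

1.48×10⁻¹⁶ M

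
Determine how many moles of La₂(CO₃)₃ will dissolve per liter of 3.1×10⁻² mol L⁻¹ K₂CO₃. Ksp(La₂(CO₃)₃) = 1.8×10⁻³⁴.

1.2×10⁻¹⁵ M

La₂(CO₃)₃(s) ⇌ 2 La³⁺(aq) + 3 CO₃²⁻(aq)
With CO₃²⁻ already at 3.1×10⁻² mol L⁻¹ and s small, take [CO₃²⁻] ≈ 3.1×10⁻² mol L⁻¹ and [La³⁺] = 2s.
Ksp = [La³⁺]^2[CO₃²⁻]^3 = (2s)^2(3.1×10⁻²)^3
(2s)^2 = 1.8×10⁻³⁴ / (3.1×10⁻²)^3 = 6.0×10⁻³⁰
s = 1.2×10⁻¹⁵ mol L⁻¹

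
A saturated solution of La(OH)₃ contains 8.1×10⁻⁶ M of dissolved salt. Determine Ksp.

La(OH)₃(s) ⇌ La³⁺(aq) + 3 OH⁻(aq)
Call the molar solubility s, so that [La³⁺] = s and [OH⁻] = 3s.
Ksp = [La³⁺][OH⁻]^3 = s · (3s)^3 = 27s^4
Ksp = 27 × (8.1×10⁻⁶)^4 = 1.2×10⁻¹⁹

Ksp = 1.2×10⁻¹⁹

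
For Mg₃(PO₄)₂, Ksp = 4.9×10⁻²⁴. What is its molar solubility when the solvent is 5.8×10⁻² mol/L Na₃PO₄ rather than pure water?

3.8×10⁻⁸ M

Mg₃(PO₄)₂(s) ⇌ 3 Mg²⁺(aq) + 2 PO₄³⁻(aq)
Let s be the solubility of Mg₃(PO₄)₂ here. The common ion gives [PO₄³⁻] ≈ 5.8×10⁻² mol/L, and [Mg²⁺] = 3s.
Ksp = [Mg²⁺]^3[PO₄³⁻]^2 = (3s)^3(5.8×10⁻²)^2
(3s)^3 = 4.9×10⁻²⁴ / (5.8×10⁻²)^2 = 1.5×10⁻²¹
s = 3.8×10⁻⁸ mol/L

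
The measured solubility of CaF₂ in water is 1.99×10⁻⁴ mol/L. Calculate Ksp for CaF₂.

Ksp = 3.15×10⁻¹¹

CaF₂(s) ⇌ Ca²⁺(aq) + 2 F⁻(aq)
Let s be the molar solubility. Then [Ca²⁺] = s and [F⁻] = 2s.
Ksp = [Ca²⁺][F⁻]^2 = s · (2s)^2 = 4s^3
Ksp = 4 × (1.99×10⁻⁴)^3 = 3.15×10⁻¹¹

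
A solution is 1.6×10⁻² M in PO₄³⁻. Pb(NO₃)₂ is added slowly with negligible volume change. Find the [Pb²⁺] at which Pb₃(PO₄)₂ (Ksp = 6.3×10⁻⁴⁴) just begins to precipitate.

6.3×10⁻¹⁴ M

A salt starts to precipitate once the ion product Q reaches its Ksp.
Pb₃(PO₄)₂(s) ⇌ 3 Pb²⁺(aq) + 2 PO₄³⁻(aq)
Ksp = [Pb²⁺]^3[PO₄³⁻]^2 = [Pb²⁺]^3(1.6×10⁻²)^2
[Pb²⁺]^3 = 6.3×10⁻⁴⁴ / (1.6×10⁻²)^2 = 2.5×10⁻⁴⁰
[Pb²⁺] = 6.3×10⁻¹⁴ M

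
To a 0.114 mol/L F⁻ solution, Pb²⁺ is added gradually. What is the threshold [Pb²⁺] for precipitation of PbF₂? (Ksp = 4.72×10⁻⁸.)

3.63×10⁻⁶ M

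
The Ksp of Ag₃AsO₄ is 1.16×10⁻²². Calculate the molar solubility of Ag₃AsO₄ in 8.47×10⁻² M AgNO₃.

Ag₃AsO₄(s) ⇌ 3 Ag⁺(aq) + AsO₄³⁻(aq)
The solution already contains Ag⁺ at 8.47×10⁻² M. Let s be the molar solubility of Ag₃AsO₄.
[Ag⁺] ≈ 8.47×10⁻² M (common ion dominates); [AsO₄³⁻] = s.
Ksp = [Ag⁺]^3[AsO₄³⁻] = (8.47×10⁻²)^3s
s = 1.16×10⁻²² / (8.47×10⁻²)^3 = 1.91×10⁻¹⁹
s = 1.91×10⁻¹⁹ M

1.91×10⁻¹⁹ M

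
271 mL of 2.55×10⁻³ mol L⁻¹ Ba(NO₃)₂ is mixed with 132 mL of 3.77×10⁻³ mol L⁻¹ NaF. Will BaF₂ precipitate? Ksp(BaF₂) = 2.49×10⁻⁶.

After mixing, V = 271 mL + 132 mL = 403 mL.
[Ba²⁺] = (2.55×10⁻³)(271)/403 = 1.71×10⁻³ mol L⁻¹
[F⁻] = (3.77×10⁻³)(132)/403 = 1.23×10⁻³ mol L⁻¹
Q = [Ba²⁺][F⁻]^2 = 2.61×10⁻⁹
Since Q (2.61×10⁻⁹) is less than Ksp (2.49×10⁻⁶), no BaF₂ precipitates.

No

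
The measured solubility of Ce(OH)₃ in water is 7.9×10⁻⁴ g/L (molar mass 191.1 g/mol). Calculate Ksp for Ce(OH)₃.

Ksp = 7.9×10⁻²¹

Convert to molarity: s = 7.9×10⁻⁴ / 191.1 = 4.134×10⁻⁶ mol/L
Ce(OH)₃(s) ⇌ Ce³⁺(aq) + 3 OH⁻(aq)
Let s be the molar solubility. Then [Ce³⁺] = s and [OH⁻] = 3s.
Ksp = [Ce³⁺][OH⁻]^3 = s · (3s)^3 = 27s^4
Ksp = 27 × (4.134×10⁻⁶)^4 = 7.9×10⁻²¹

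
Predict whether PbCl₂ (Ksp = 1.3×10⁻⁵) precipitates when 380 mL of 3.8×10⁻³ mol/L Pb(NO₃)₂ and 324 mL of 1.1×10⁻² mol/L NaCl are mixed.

No

The combined volume is 704 mL.
[Pb²⁺] = (3.8×10⁻³)(380)/704 = 2.1×10⁻³ mol/L
[Cl⁻] = (1.1×10⁻²)(324)/704 = 5.1×10⁻³ mol/L
Q = [Pb²⁺][Cl⁻]^2 = 5.3×10⁻⁸
Q = 5.3×10⁻⁸ < Ksp = 1.3×10⁻⁵, so the solution is unsaturated and no precipitate forms.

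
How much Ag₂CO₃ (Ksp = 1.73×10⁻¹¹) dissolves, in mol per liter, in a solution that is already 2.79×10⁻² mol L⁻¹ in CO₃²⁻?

1.25×10⁻⁵ M

Ag₂CO₃(s) ⇌ 2 Ag⁺(aq) + CO₃²⁻(aq)
The solution already contains CO₃²⁻ at 2.79×10⁻² mol L⁻¹. Let s be the molar solubility of Ag₂CO₃.
[CO₃²⁻] ≈ 2.79×10⁻² mol L⁻¹ (common ion dominates); [Ag⁺] = 2s.
Ksp = [Ag⁺]^2[CO₃²⁻] = (2s)^2(2.79×10⁻²)
(2s)^2 = 1.73×10⁻¹¹ / (2.79×10⁻²) = 6.20×10⁻¹⁰
s = 1.25×10⁻⁵ mol L⁻¹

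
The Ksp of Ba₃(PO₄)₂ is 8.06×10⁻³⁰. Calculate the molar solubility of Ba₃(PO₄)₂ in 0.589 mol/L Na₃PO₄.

9.51×10⁻¹¹ M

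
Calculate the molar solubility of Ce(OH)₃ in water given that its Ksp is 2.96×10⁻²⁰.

5.75×10⁻⁶ M

Ce(OH)₃(s) ⇌ Ce³⁺(aq) + 3 OH⁻(aq)
For each mole of Ce(OH)₃ that dissolves per liter, [Ce³⁺] = s and [OH⁻] = 3s; let s denote this solubility.
Ksp = [Ce³⁺][OH⁻]^3 = s · (3s)^3 = 27s^4
27s^4 = 2.96×10⁻²⁰  ⇒  s^4 = 1.10×10⁻²¹
s = (1.10×10⁻²¹)^(1/4) = 5.75×10⁻⁶ mol L⁻¹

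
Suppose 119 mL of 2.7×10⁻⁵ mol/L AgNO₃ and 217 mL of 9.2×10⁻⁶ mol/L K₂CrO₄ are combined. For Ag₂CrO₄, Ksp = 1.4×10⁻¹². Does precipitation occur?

The combined volume is 336 mL.
[Ag⁺] = (2.7×10⁻⁵)(119)/336 = 9.6×10⁻⁶ mol/L
[CrO₄²⁻] = (9.2×10⁻⁶)(217)/336 = 5.9×10⁻⁶ mol/L
Q = [Ag⁺]^2[CrO₄²⁻] = 5.4×10⁻¹⁶
Since Q (5.4×10⁻¹⁶) is less than Ksp (1.4×10⁻¹²), no Ag₂CrO₄ precipitates.

No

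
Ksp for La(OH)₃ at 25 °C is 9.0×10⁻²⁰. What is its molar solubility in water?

7.6×10⁻⁶ M

La(OH)₃(s) ⇌ La³⁺(aq) + 3 OH⁻(aq)
Call the molar solubility s, so that [La³⁺] = s and [OH⁻] = 3s.
Ksp = [La³⁺][OH⁻]^3 = s · (3s)^3 = 27s^4
27s^4 = 9.0×10⁻²⁰  ⇒  s^4 = 3.3×10⁻²¹
s = (3.3×10⁻²¹)^(1/4) = 7.6×10⁻⁶ mol L⁻¹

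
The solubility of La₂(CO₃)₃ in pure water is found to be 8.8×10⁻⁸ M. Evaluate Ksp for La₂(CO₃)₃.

La₂(CO₃)₃(s) ⇌ 2 La³⁺(aq) + 3 CO₃²⁻(aq)
For each mole of La₂(CO₃)₃ that dissolves per liter, [La³⁺] = 2s and [CO₃²⁻] = 3s; let s denote this solubility.
Ksp = [La³⁺]^2[CO₃²⁻]^3 = (2s)^2 · (3s)^3 = 108s^5
Ksp = 108 × (8.8×10⁻⁸)^5 = 5.7×10⁻³⁴

Ksp = 5.7×10⁻³⁴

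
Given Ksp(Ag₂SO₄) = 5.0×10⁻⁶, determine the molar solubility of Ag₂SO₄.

Ag₂SO₄(s) ⇌ 2 Ag⁺(aq) + SO₄²⁻(aq)
If s mol/L of Ag₂SO₄ dissolves, [Ag⁺] = 2s and [SO₄²⁻] = s.
Ksp = [Ag⁺]^2[SO₄²⁻] = (2s)^2 · s = 4s^3
4s^3 = 5.0×10⁻⁶  ⇒  s^3 = 1.3×10⁻⁶
Taking the 3rd root, s = 1.1×10⁻² M.

1.1×10⁻² M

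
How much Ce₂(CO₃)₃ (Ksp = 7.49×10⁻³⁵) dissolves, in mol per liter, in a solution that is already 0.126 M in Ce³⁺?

Ce₂(CO₃)₃(s) ⇌ 2 Ce³⁺(aq) + 3 CO₃²⁻(aq)
Ce³⁺ is already present at 0.126 M. If s mol/L of Ce₂(CO₃)₃ dissolves, [CO₃²⁻] = 3s while [Ce³⁺] ≈ 0.126 M.
Ksp = [Ce³⁺]^2[CO₃²⁻]^3 = (0.126)^2(3s)^3
(3s)^3 = 7.49×10⁻³⁵ / (0.126)^2 = 4.72×10⁻³³
s = 5.59×10⁻¹² M

5.59×10⁻¹² M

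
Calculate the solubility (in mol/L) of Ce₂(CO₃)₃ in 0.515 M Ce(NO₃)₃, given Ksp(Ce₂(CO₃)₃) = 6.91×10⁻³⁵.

Ce₂(CO₃)₃(s) ⇌ 2 Ce³⁺(aq) + 3 CO₃²⁻(aq)
Ce³⁺ is already present at 0.515 M. If s mol/L of Ce₂(CO₃)₃ dissolves, [CO₃²⁻] = 3s while [Ce³⁺] ≈ 0.515 M.
Ksp = [Ce³⁺]^2[CO₃²⁻]^3 = (0.515)^2(3s)^3
(3s)^3 = 6.91×10⁻³⁵ / (0.515)^2 = 2.61×10⁻³⁴
s = 2.13×10⁻¹² M

2.13×10⁻¹² M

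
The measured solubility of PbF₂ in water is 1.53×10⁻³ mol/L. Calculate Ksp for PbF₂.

PbF₂(s) ⇌ Pb²⁺(aq) + 2 F⁻(aq)
With molar solubility s: [Pb²⁺] = s, [F⁻] = 2s.
Ksp = [Pb²⁺][F⁻]^2 = s · (2s)^2 = 4s^3
Ksp = 4 × (1.53×10⁻³)^3 = 1.43×10⁻⁸

Ksp = 1.43×10⁻⁸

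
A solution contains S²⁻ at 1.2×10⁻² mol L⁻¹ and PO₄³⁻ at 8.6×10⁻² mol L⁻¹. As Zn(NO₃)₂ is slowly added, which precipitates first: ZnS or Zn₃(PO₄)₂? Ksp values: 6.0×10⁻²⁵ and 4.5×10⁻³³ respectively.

ZnS

Precipitation of each salt begins when its ion product equals Ksp.
For ZnS: [Zn²⁺] = (Ksp/[S²⁻]) = 5.0×10⁻²³ mol L⁻¹
For Zn₃(PO₄)₂: [Zn²⁺] = (Ksp/[PO₄³⁻]^2)^(1/3) = 8.5×10⁻¹¹ mol L⁻¹
ZnS requires the lower [Zn²⁺], so it precipitates first.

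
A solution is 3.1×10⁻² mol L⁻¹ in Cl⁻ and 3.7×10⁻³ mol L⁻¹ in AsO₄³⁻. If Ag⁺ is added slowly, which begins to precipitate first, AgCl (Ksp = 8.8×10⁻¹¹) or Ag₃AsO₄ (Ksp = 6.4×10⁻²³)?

AgCl

A salt starts to precipitate once the ion product Q reaches its Ksp.
For AgCl: [Ag⁺] = (Ksp/[Cl⁻]) = 2.8×10⁻⁹ mol L⁻¹
For Ag₃AsO₄: [Ag⁺] = (Ksp/[AsO₄³⁻])^(1/3) = 2.6×10⁻⁷ mol L⁻¹
The smaller threshold [Ag⁺] is reached first, so AgCl precipitates first.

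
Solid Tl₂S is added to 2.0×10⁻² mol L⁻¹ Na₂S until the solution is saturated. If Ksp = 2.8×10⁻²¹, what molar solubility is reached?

Tl₂S(s) ⇌ 2 Tl⁺(aq) + S²⁻(aq)
S²⁻ is already present at 2.0×10⁻² mol L⁻¹. If s mol/L of Tl₂S dissolves, [Tl⁺] = 2s while [S²⁻] ≈ 2.0×10⁻² mol L⁻¹.
Ksp = [Tl⁺]^2[S²⁻] = (2s)^2(2.0×10⁻²)
(2s)^2 = 2.8×10⁻²¹ / (2.0×10⁻²) = 1.4×10⁻¹⁹
s = 1.9×10⁻¹⁰ mol L⁻¹

1.9×10⁻¹⁰ M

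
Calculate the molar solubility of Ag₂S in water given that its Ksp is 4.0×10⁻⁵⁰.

Ag₂S(s) ⇌ 2 Ag⁺(aq) + S²⁻(aq)
For each mole of Ag₂S that dissolves per liter, [Ag⁺] = 2s and [S²⁻] = s; let s denote this solubility.
Ksp = [Ag⁺]^2[S²⁻] = (2s)^2 · s = 4s^3
4s^3 = 4.0×10⁻⁵⁰  ⇒  s^3 = 1.0×10⁻⁵⁰
s = 2.2×10⁻¹⁷ mol L⁻¹

2.2×10⁻¹⁷ M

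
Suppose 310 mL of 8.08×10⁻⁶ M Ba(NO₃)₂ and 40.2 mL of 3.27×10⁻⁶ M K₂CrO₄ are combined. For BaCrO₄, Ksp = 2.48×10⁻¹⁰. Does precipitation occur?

Total volume after mixing = 310 + 40.2 = 350.2 mL.
[Ba²⁺] = (8.08×10⁻⁶)(310)/350.2 = 7.15×10⁻⁶ M
[CrO₄²⁻] = (3.27×10⁻⁶)(40.2)/350.2 = 3.75×10⁻⁷ M
Q = [Ba²⁺][CrO₄²⁻] = 2.68×10⁻¹²
Since Q (2.68×10⁻¹²) is less than Ksp (2.48×10⁻¹⁰), no BaCrO₄ precipitates.

No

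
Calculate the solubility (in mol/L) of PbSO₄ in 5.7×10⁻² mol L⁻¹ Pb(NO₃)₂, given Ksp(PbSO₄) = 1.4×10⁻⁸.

2.5×10⁻⁷ M

PbSO₄(s) ⇌ Pb²⁺(aq) + SO₄²⁻(aq)
Let s be the solubility of PbSO₄ here. The common ion gives [Pb²⁺] ≈ 5.7×10⁻² mol L⁻¹, and [SO₄²⁻] = s.
Ksp = [Pb²⁺][SO₄²⁻] = (5.7×10⁻²)s
s = 1.4×10⁻⁸ / (5.7×10⁻²) = 2.5×10⁻⁷
s = 2.5×10⁻⁷ mol L⁻¹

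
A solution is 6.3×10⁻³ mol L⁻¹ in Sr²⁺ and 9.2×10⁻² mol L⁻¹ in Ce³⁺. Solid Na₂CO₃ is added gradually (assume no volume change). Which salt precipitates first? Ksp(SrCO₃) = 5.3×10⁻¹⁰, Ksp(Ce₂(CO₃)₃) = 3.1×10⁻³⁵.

Precipitation of each salt begins when its ion product equals Ksp.
For SrCO₃: [CO₃²⁻] = (Ksp/[Sr²⁺]) = 8.4×10⁻⁸ mol L⁻¹
For Ce₂(CO₃)₃: [CO₃²⁻] = (Ksp/[Ce³⁺]^2)^(1/3) = 1.5×10⁻¹¹ mol L⁻¹
The smaller threshold [CO₃²⁻] is reached first, so Ce₂(CO₃)₃ precipitates first.

Ce₂(CO₃)₃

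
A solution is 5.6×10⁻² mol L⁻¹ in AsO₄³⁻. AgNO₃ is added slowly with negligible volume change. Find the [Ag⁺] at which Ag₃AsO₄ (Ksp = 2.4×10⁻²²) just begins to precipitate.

Each salt precipitates once Q = Ksp for that salt.
Ag₃AsO₄(s) ⇌ 3 Ag⁺(aq) + AsO₄³⁻(aq)
Ksp = [Ag⁺]^3[AsO₄³⁻] = [Ag⁺]^3(5.6×10⁻²)
[Ag⁺]^3 = 2.4×10⁻²² / (5.6×10⁻²) = 4.3×10⁻²¹
[Ag⁺] = 1.6×10⁻⁷ mol L⁻¹

1.6×10⁻⁷ M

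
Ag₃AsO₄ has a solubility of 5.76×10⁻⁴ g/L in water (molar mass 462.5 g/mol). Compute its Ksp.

Ksp = 6.50×10⁻²³

s = (5.76×10⁻⁴ g L⁻¹)/(462.5 g mol⁻¹) = 1.2454×10⁻⁶ M
Ag₃AsO₄(s) ⇌ 3 Ag⁺(aq) + AsO₄³⁻(aq)
Let s be the molar solubility. Then [Ag⁺] = 3s and [AsO₄³⁻] = s.
Ksp = [Ag⁺]^3[AsO₄³⁻] = (3s)^3 · s = 27s^4
Ksp = 27 × (1.2454×10⁻⁶)^4 = 6.50×10⁻²³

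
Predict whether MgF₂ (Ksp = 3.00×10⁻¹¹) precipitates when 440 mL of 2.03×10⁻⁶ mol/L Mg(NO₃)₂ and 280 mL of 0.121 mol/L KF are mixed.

The combined volume is 720 mL.
[Mg²⁺] = (2.03×10⁻⁶)(440)/720 = 1.24×10⁻⁶ mol/L
[F⁻] = (0.121)(280)/720 = 4.71×10⁻² mol/L
Q = [Mg²⁺][F⁻]^2 = 2.75×10⁻⁹
Q = 2.75×10⁻⁹ > Ksp = 3.00×10⁻¹¹, so the solution is supersaturated and MgF₂ precipitates.

Yes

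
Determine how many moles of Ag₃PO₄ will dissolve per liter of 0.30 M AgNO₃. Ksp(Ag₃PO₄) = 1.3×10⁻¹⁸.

Ag₃PO₄(s) ⇌ 3 Ag⁺(aq) + PO₄³⁻(aq)
With Ag⁺ already at 0.30 M and s small, take [Ag⁺] ≈ 0.30 M and [PO₄³⁻] = s.
Ksp = [Ag⁺]^3[PO₄³⁻] = (0.30)^3s
s = 1.3×10⁻¹⁸ / (0.30)^3 = 4.8×10⁻¹⁷
s = 4.8×10⁻¹⁷ M

4.8×10⁻¹⁷ M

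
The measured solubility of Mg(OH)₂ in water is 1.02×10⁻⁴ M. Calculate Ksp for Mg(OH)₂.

Ksp = 4.24×10⁻¹²

Mg(OH)₂(s) ⇌ Mg²⁺(aq) + 2 OH⁻(aq)
Call the molar solubility s, so that [Mg²⁺] = s and [OH⁻] = 2s.
Ksp = [Mg²⁺][OH⁻]^2 = s · (2s)^2 = 4s^3
Ksp = 4 × (1.02×10⁻⁴)^3 = 4.24×10⁻¹²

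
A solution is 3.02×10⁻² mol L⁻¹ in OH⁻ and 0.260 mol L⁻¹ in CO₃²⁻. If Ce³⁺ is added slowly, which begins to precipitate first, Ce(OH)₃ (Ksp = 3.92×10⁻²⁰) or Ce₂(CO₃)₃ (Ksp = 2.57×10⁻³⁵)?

Ce₂(CO₃)₃

Precipitation begins when Q = Ksp.
For Ce(OH)₃: [Ce³⁺] = (Ksp/[OH⁻]^3) = 1.42×10⁻¹⁵ mol L⁻¹
For Ce₂(CO₃)₃: [Ce³⁺] = (Ksp/[CO₃²⁻]^3)^(1/2) = 3.82×10⁻¹⁷ mol L⁻¹
Ce₂(CO₃)₃ requires the lower [Ce³⁺], so it precipitates first.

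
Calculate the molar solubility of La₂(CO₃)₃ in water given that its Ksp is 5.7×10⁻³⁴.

8.8×10⁻⁸ M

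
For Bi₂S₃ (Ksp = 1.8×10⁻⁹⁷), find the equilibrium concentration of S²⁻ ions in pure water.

5.3×10⁻²⁰ M

Bi₂S₃(s) ⇌ 2 Bi³⁺(aq) + 3 S²⁻(aq)
Call the molar solubility s, so that [Bi³⁺] = 2s and [S²⁻] = 3s.
Ksp = [Bi³⁺]^2[S²⁻]^3 = (2s)^2 · (3s)^3 = 108s^5 = 1.8×10⁻⁹⁷
s = 1.8×10⁻²⁰ M
[S²⁻] = 3s = 5.3×10⁻²⁰ M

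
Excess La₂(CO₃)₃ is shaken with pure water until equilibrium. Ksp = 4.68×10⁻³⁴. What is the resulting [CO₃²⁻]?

2.54×10⁻⁷ M

La₂(CO₃)₃(s) ⇌ 2 La³⁺(aq) + 3 CO₃²⁻(aq)
With molar solubility s: [La³⁺] = 2s, [CO₃²⁻] = 3s.
Ksp = [La³⁺]^2[CO₃²⁻]^3 = (2s)^2 · (3s)^3 = 108s^5 = 4.68×10⁻³⁴
s = 8.46×10⁻⁸ mol L⁻¹
[CO₃²⁻] = 3s = 2.54×10⁻⁷ mol L⁻¹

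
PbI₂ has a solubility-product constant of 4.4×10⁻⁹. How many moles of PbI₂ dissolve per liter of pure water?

1.0×10⁻³ M

PbI₂(s) ⇌ Pb²⁺(aq) + 2 I⁻(aq)
If s mol/L of PbI₂ dissolves, [Pb²⁺] = s and [I⁻] = 2s.
Ksp = [Pb²⁺][I⁻]^2 = s · (2s)^2 = 4s^3
4s^3 = 4.4×10⁻⁹  ⇒  s^3 = 1.1×10⁻⁹
s = 1.0×10⁻³ mol L⁻¹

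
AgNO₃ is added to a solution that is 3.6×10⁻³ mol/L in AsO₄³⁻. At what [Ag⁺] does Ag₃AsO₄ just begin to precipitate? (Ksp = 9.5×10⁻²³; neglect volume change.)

3.0×10⁻⁷ M

A salt starts to precipitate once the ion product Q reaches its Ksp.
Ag₃AsO₄(s) ⇌ 3 Ag⁺(aq) + AsO₄³⁻(aq)
Ksp = [Ag⁺]^3[AsO₄³⁻] = [Ag⁺]^3(3.6×10⁻³)
[Ag⁺]^3 = 9.5×10⁻²³ / (3.6×10⁻³) = 2.6×10⁻²⁰
[Ag⁺] = 3.0×10⁻⁷ mol/L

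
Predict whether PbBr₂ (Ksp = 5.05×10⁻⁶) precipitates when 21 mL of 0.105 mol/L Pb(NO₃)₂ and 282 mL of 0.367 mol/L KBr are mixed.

Yes

Total volume after mixing = 21 + 282 = 303 mL.
[Pb²⁺] = (0.105)(21)/303 = 7.28×10⁻³ mol/L
[Br⁻] = (0.367)(282)/303 = 0.342 mol/L
Q = [Pb²⁺][Br⁻]^2 = 8.49×10⁻⁴
Q = 8.49×10⁻⁴ > Ksp = 5.05×10⁻⁶, so the solution is supersaturated and PbBr₂ precipitates.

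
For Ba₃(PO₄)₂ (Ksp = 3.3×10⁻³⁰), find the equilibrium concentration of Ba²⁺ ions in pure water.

1.5×10⁻⁶ M

Ba₃(PO₄)₂(s) ⇌ 3 Ba²⁺(aq) + 2 PO₄³⁻(aq)
For each mole of Ba₃(PO₄)₂ that dissolves per liter, [Ba²⁺] = 3s and [PO₄³⁻] = 2s; let s denote this solubility.
Ksp = [Ba²⁺]^3[PO₄³⁻]^2 = (3s)^3 · (2s)^2 = 108s^5 = 3.3×10⁻³⁰
s = 5.0×10⁻⁷ mol/L
[Ba²⁺] = 3s = 1.5×10⁻⁶ mol/L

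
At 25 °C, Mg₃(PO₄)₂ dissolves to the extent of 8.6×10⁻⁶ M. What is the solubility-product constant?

Ksp = 5.1×10⁻²⁴

Mg₃(PO₄)₂(s) ⇌ 3 Mg²⁺(aq) + 2 PO₄³⁻(aq)
If s mol/L of Mg₃(PO₄)₂ dissolves, [Mg²⁺] = 3s and [PO₄³⁻] = 2s.
Ksp = [Mg²⁺]^3[PO₄³⁻]^2 = (3s)^3 · (2s)^2 = 108s^5
Ksp = 108 × (8.6×10⁻⁶)^5 = 5.1×10⁻²⁴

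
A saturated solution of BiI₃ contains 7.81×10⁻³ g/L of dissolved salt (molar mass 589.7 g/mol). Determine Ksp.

s = (7.81×10⁻³ g L⁻¹)/(589.7 g mol⁻¹) = 1.3244×10⁻⁵ M
BiI₃(s) ⇌ Bi³⁺(aq) + 3 I⁻(aq)
Call the molar solubility s, so that [Bi³⁺] = s and [I⁻] = 3s.
Ksp = [Bi³⁺][I⁻]^3 = s · (3s)^3 = 27s^4
Ksp = 27 × (1.3244×10⁻⁵)^4 = 8.31×10⁻¹⁹

Ksp = 8.31×10⁻¹⁹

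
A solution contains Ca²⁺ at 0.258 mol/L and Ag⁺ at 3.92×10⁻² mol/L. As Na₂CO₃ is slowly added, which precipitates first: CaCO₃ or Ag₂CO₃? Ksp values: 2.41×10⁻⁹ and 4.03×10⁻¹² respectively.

Precipitation begins when Q = Ksp.
For CaCO₃: [CO₃²⁻] = (Ksp/[Ca²⁺]) = 9.34×10⁻⁹ mol/L
For Ag₂CO₃: [CO₃²⁻] = (Ksp/[Ag⁺]^2) = 2.62×10⁻⁹ mol/L
Since Ag₂CO₃ needs less CO₃²⁻ to reach saturation, it precipitates first.

Ag₂CO₃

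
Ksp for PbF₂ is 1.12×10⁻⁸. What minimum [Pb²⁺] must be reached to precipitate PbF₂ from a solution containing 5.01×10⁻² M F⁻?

Precipitation begins when Q = Ksp.
PbF₂(s) ⇌ Pb²⁺(aq) + 2 F⁻(aq)
Ksp = [Pb²⁺][F⁻]^2 = [Pb²⁺](5.01×10⁻²)^2
[Pb²⁺] = 1.12×10⁻⁸ / (5.01×10⁻²)^2 = 4.46×10⁻⁶
[Pb²⁺] = 4.46×10⁻⁶ M

4.46×10⁻⁶ M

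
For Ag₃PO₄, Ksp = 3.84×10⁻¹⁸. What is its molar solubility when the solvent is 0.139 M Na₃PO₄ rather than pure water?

1.01×10⁻⁶ M

Ag₃PO₄(s) ⇌ 3 Ag⁺(aq) + PO₄³⁻(aq)
Let s be the solubility of Ag₃PO₄ here. The common ion gives [PO₄³⁻] ≈ 0.139 M, and [Ag⁺] = 3s.
Ksp = [Ag⁺]^3[PO₄³⁻] = (3s)^3(0.139)
(3s)^3 = 3.84×10⁻¹⁸ / (0.139) = 2.76×10⁻¹⁷
s = 1.01×10⁻⁶ M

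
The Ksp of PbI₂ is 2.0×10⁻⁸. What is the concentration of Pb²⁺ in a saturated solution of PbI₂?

PbI₂(s) ⇌ Pb²⁺(aq) + 2 I⁻(aq)
If s mol/L of PbI₂ dissolves, [Pb²⁺] = s and [I⁻] = 2s.
Ksp = [Pb²⁺][I⁻]^2 = s · (2s)^2 = 4s^3 = 2.0×10⁻⁸
s = 1.7×10⁻³ mol L⁻¹
[Pb²⁺] = s = 1.7×10⁻³ mol L⁻¹

1.7×10⁻³ M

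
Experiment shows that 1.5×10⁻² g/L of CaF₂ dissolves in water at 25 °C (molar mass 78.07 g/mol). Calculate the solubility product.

Molar solubility s = (1.5×10⁻² g/L) / (78.07 g/mol) = 1.921×10⁻⁴ mol/L
CaF₂(s) ⇌ Ca²⁺(aq) + 2 F⁻(aq)
For each mole of CaF₂ that dissolves per liter, [Ca²⁺] = s and [F⁻] = 2s; let s denote this solubility.
Ksp = [Ca²⁺][F⁻]^2 = s · (2s)^2 = 4s^3
Ksp = 4 × (1.921×10⁻⁴)^3 = 2.8×10⁻¹¹

Ksp = 2.8×10⁻¹¹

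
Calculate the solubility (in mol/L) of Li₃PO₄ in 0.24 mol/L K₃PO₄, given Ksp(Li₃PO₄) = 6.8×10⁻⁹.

Li₃PO₄(s) ⇌ 3 Li⁺(aq) + PO₄³⁻(aq)
PO₄³⁻ is already present at 0.24 mol/L. If s mol/L of Li₃PO₄ dissolves, [Li⁺] = 3s while [PO₄³⁻] ≈ 0.24 mol/L.
Ksp = [Li⁺]^3[PO₄³⁻] = (3s)^3(0.24)
(3s)^3 = 6.8×10⁻⁹ / (0.24) = 2.8×10⁻⁸
s = 1.0×10⁻³ mol/L

1.0×10⁻³ M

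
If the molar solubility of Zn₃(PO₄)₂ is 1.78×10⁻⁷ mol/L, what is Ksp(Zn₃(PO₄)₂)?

Zn₃(PO₄)₂(s) ⇌ 3 Zn²⁺(aq) + 2 PO₄³⁻(aq)
For each mole of Zn₃(PO₄)₂ that dissolves per liter, [Zn²⁺] = 3s and [PO₄³⁻] = 2s; let s denote this solubility.
Ksp = [Zn²⁺]^3[PO₄³⁻]^2 = (3s)^3 · (2s)^2 = 108s^5
Ksp = 108 × (1.78×10⁻⁷)^5 = 1.93×10⁻³²

Ksp = 1.93×10⁻³²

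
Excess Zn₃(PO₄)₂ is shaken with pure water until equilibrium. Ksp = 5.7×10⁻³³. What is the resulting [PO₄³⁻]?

2.8×10⁻⁷ M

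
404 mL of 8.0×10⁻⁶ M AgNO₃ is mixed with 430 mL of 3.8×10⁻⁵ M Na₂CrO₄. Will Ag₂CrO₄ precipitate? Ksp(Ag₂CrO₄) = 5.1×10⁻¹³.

After mixing, V = 404 mL + 430 mL = 834 mL.
[Ag⁺] = (8.0×10⁻⁶)(404)/834 = 3.9×10⁻⁶ M
[CrO₄²⁻] = (3.8×10⁻⁵)(430)/834 = 2.0×10⁻⁵ M
Q = [Ag⁺]^2[CrO₄²⁻] = 2.9×10⁻¹⁶
Since Q (2.9×10⁻¹⁶) is less than Ksp (5.1×10⁻¹³), no Ag₂CrO₄ precipitates.

No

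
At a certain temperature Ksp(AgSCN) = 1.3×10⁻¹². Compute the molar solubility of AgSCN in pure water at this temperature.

AgSCN(s) ⇌ Ag⁺(aq) + SCN⁻(aq)
Let s be the molar solubility. Then [Ag⁺] = s and [SCN⁻] = s.
Ksp = [Ag⁺][SCN⁻] = s · s = s^2
s^2 = 1.3×10⁻¹²
s = 1.1×10⁻⁶ mol L⁻¹

1.1×10⁻⁶ M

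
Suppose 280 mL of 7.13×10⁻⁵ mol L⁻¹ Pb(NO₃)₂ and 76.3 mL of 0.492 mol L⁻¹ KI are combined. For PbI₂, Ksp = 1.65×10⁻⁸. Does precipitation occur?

Yes

After mixing, V = 280 mL + 76.3 mL = 356.3 mL.
[Pb²⁺] = (7.13×10⁻⁵)(280)/356.3 = 5.60×10⁻⁵ mol L⁻¹
[I⁻] = (0.492)(76.3)/356.3 = 0.105 mol L⁻¹
Q = [Pb²⁺][I⁻]^2 = 6.22×10⁻⁷
Q = 6.22×10⁻⁷ > Ksp = 1.65×10⁻⁸, so the solution is supersaturated and PbI₂ precipitates.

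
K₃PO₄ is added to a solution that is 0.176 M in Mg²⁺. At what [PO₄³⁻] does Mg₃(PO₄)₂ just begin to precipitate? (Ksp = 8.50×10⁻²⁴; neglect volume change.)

3.95×10⁻¹¹ M

Precipitation of each salt begins when its ion product equals Ksp.
Mg₃(PO₄)₂(s) ⇌ 3 Mg²⁺(aq) + 2 PO₄³⁻(aq)
Ksp = [Mg²⁺]^3[PO₄³⁻]^2 = [PO₄³⁻]^2(0.176)^3
[PO₄³⁻]^2 = 8.50×10⁻²⁴ / (0.176)^3 = 1.56×10⁻²¹
[PO₄³⁻] = 3.95×10⁻¹¹ M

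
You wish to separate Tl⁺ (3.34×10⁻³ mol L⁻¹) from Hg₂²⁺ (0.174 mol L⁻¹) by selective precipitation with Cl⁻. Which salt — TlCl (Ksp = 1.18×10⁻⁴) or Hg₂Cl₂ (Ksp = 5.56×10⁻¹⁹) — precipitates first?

Hg₂Cl₂

Each salt precipitates once Q = Ksp for that salt.
For TlCl: [Cl⁻] = (Ksp/[Tl⁺]) = 3.53×10⁻² mol L⁻¹
For Hg₂Cl₂: [Cl⁻] = (Ksp/[Hg₂²⁺])^(1/2) = 1.79×10⁻⁹ mol L⁻¹
Hg₂Cl₂ requires the lower [Cl⁻], so it precipitates first.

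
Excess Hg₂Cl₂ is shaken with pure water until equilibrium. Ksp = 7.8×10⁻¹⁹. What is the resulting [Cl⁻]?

1.2×10⁻⁶ M

Hg₂Cl₂(s) ⇌ Hg₂²⁺(aq) + 2 Cl⁻(aq)
If s mol/L of Hg₂Cl₂ dissolves, [Hg₂²⁺] = s and [Cl⁻] = 2s.
Ksp = [Hg₂²⁺][Cl⁻]^2 = s · (2s)^2 = 4s^3 = 7.8×10⁻¹⁹
s = 5.8×10⁻⁷ M
[Cl⁻] = 2s = 1.2×10⁻⁶ M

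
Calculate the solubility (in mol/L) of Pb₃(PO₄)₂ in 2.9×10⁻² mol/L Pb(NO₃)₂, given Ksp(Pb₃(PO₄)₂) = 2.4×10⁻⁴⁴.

1.6×10⁻²⁰ M

Pb₃(PO₄)₂(s) ⇌ 3 Pb²⁺(aq) + 2 PO₄³⁻(aq)
With Pb²⁺ already at 2.9×10⁻² mol/L and s small, take [Pb²⁺] ≈ 2.9×10⁻² mol/L and [PO₄³⁻] = 2s.
Ksp = [Pb²⁺]^3[PO₄³⁻]^2 = (2.9×10⁻²)^3(2s)^2
(2s)^2 = 2.4×10⁻⁴⁴ / (2.9×10⁻²)^3 = 9.8×10⁻⁴⁰
s = 1.6×10⁻²⁰ mol/L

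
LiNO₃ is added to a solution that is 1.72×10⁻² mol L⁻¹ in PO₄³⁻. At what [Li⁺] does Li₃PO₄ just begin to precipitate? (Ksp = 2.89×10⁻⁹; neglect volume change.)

5.52×10⁻³ M

Precipitation begins when Q = Ksp.
Li₃PO₄(s) ⇌ 3 Li⁺(aq) + PO₄³⁻(aq)
Ksp = [Li⁺]^3[PO₄³⁻] = [Li⁺]^3(1.72×10⁻²)
[Li⁺]^3 = 2.89×10⁻⁹ / (1.72×10⁻²) = 1.68×10⁻⁷
[Li⁺] = 5.52×10⁻³ mol L⁻¹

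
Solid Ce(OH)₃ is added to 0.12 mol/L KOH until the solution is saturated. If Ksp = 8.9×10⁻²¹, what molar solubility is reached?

5.2×10⁻¹⁸ M

Ce(OH)₃(s) ⇌ Ce³⁺(aq) + 3 OH⁻(aq)
OH⁻ is already present at 0.12 mol/L. If s mol/L of Ce(OH)₃ dissolves, [Ce³⁺] = s while [OH⁻] ≈ 0.12 mol/L.
Ksp = [Ce³⁺][OH⁻]^3 = s(0.12)^3
s = 8.9×10⁻²¹ / (0.12)^3 = 5.2×10⁻¹⁸
s = 5.2×10⁻¹⁸ mol/L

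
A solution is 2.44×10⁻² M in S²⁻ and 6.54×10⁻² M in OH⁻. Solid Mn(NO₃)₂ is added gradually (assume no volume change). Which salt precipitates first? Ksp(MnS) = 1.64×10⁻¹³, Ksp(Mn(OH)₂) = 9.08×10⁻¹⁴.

MnS

Each salt precipitates once Q = Ksp for that salt.
For MnS: [Mn²⁺] = (Ksp/[S²⁻]) = 6.72×10⁻¹² M
For Mn(OH)₂: [Mn²⁺] = (Ksp/[OH⁻]^2) = 2.12×10⁻¹¹ M
Since MnS needs less Mn²⁺ to reach saturation, it precipitates first.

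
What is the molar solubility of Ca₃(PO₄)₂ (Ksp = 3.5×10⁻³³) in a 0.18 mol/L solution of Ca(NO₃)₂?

3.9×10⁻¹⁶ M

Ca₃(PO₄)₂(s) ⇌ 3 Ca²⁺(aq) + 2 PO₄³⁻(aq)
Ca²⁺ is already present at 0.18 mol/L. If s mol/L of Ca₃(PO₄)₂ dissolves, [PO₄³⁻] = 2s while [Ca²⁺] ≈ 0.18 mol/L.
Ksp = [Ca²⁺]^3[PO₄³⁻]^2 = (0.18)^3(2s)^2
(2s)^2 = 3.5×10⁻³³ / (0.18)^3 = 6.0×10⁻³¹
s = 3.9×10⁻¹⁶ mol/L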